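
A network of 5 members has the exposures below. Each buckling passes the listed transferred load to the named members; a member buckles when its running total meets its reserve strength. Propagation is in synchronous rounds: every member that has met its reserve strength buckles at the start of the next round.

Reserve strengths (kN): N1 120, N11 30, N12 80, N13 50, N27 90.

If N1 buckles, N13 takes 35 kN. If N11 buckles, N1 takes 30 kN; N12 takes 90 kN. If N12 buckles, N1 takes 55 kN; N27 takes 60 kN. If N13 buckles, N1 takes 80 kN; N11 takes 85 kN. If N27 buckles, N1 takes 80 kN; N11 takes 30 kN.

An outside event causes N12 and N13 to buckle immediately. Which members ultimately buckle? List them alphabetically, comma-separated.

Round 1 — N12, N13 buckle (initial).
  N1: +55+80 → 135 ≥ 120
  N11: +85 → 85 ≥ 30
  N27: +60 → 60 < 90
Round 2 — N1, N11 buckle.
No further bucklings.

N1, N11, N12, N13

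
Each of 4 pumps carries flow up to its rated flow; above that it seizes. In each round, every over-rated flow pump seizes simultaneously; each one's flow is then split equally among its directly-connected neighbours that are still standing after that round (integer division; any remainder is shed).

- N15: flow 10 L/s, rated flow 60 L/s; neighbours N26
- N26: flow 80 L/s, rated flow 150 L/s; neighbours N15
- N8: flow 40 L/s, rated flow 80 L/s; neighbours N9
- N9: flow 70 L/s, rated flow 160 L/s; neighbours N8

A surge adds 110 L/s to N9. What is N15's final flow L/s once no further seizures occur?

10

Round 1 — N9 at 180 > 160. N9 seizes.
  N9 sheds 180 L/s to N8: 180 each.
    N8: 40+180 = 220 > 80
Round 2 — N8 seizes.
  N8 sheds 220 L/s: no online neighbours, lost.
No further seizures.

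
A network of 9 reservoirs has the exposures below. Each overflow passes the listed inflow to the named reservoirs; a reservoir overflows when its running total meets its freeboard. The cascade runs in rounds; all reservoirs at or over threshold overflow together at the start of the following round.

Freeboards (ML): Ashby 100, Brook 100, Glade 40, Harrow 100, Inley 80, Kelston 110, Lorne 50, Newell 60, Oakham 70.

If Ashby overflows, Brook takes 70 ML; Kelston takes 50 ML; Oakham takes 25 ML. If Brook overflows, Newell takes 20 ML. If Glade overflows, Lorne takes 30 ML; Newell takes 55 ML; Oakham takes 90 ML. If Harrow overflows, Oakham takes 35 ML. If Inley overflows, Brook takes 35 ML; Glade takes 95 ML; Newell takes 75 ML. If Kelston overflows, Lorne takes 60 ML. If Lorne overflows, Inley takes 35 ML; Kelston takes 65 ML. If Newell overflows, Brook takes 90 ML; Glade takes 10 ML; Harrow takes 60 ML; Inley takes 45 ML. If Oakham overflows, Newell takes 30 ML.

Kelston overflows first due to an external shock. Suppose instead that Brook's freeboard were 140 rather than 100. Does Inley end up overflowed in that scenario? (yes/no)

no

With Brook's freeboard at 140:
Round 1 — Kelston overflows (initial).
  Lorne: +60 → 60 ≥ 50
Round 2 — Lorne overflows.
  Inley: +35 → 35 < 80
No further overflows.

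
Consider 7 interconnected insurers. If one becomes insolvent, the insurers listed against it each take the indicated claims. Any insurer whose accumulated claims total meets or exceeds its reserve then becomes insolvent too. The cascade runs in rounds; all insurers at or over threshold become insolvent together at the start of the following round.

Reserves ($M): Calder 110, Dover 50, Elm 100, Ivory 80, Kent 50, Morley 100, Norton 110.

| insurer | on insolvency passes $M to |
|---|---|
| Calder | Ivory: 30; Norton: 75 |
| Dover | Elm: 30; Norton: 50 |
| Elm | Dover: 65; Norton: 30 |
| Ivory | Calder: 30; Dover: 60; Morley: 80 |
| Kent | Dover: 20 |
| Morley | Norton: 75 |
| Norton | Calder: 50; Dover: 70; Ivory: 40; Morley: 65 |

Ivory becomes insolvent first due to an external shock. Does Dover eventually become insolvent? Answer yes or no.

yes

Round 1 — Ivory becomes insolvent (initial).
  Calder: +30 → 30 < 110
  Dover: +60 → 60 ≥ 50
  Morley: +80 → 80 < 100
Round 2 — Dover becomes insolvent.
  Elm: +30 → 30 < 100
  Norton: +50 → 50 < 110
No further insolvencies.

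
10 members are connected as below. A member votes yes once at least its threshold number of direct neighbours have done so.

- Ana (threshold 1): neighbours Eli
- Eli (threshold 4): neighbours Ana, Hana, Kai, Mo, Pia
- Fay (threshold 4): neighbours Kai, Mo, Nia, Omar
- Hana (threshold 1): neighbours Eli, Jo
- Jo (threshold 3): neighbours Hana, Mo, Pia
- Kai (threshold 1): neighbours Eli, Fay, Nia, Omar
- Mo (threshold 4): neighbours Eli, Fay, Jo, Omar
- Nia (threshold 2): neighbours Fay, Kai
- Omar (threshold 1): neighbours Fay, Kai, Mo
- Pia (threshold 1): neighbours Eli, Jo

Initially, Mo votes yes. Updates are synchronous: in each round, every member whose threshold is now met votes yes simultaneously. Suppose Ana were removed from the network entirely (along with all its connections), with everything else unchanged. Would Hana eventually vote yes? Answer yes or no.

With Ana removed:
Round 1 — Mo votes yes (initial).
Round 2 — checking thresholds:
  Eli: 1 of 4 neighbours < 4, not yet.
  Fay: 1 of 4 neighbours < 4, not yet.
  Jo: 1 of 3 neighbours < 3, not yet.
  Omar: 1 of 3 neighbours ≥ 1, votes yes.
Round 3 — checking thresholds:
  Eli: 1 of 4 neighbours < 4, not yet.
  Fay: 2 of 4 neighbours < 4, not yet.
  Jo: 1 of 3 neighbours < 3, not yet.
  Kai: 1 of 4 neighbours ≥ 1, votes yes.
Round 4 — no new yes votes; cascade stops.

no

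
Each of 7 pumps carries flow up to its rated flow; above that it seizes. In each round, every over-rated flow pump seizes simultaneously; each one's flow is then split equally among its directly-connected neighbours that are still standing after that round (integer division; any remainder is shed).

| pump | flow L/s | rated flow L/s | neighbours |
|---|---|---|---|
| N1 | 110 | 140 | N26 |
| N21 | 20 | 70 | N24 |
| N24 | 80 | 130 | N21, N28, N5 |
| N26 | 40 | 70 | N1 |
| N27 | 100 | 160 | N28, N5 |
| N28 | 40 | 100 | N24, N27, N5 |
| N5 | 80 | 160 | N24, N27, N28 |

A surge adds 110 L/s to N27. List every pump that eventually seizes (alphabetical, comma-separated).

N21, N24, N27, N28, N5

Round 1 — N27 at 210 > 160. N27 seizes.
  N27 sheds 210 L/s to N28, N5: 105 each.
    N28: 40+105 = 145 > 100
    N5: 80+105 = 185 > 160
Round 2 — N28, N5 seize.
  N28 sheds 145 L/s to N24: 145 each.
    N24: 80+145 = 225 > 130
  N5 sheds 185 L/s to N24: 185 each.
    N24: 225+185 = 410 > 130
Round 3 — N24 seizes.
  N24 sheds 410 L/s to N21: 410 each.
    N21: 20+410 = 430 > 70
Round 4 — N21 seizes.
  N21 sheds 430 L/s: no online neighbours, lost.
No further seizures.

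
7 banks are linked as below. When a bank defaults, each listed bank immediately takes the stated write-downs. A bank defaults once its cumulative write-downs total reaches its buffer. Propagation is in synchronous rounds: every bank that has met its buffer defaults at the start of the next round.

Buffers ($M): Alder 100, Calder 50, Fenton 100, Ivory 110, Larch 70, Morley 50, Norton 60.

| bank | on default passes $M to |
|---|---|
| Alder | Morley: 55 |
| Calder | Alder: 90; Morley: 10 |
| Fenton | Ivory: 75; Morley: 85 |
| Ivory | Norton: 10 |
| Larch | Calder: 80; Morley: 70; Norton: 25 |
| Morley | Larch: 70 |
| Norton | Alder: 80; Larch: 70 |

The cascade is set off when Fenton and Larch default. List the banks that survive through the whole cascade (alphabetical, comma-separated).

Round 1 — Fenton, Larch default (initial).
  Calder: +80 → 80 ≥ 50
  Ivory: +75 → 75 < 110
  Morley: +85+70 → 155 ≥ 50
  Norton: +25 → 25 < 60
Round 2 — Calder, Morley default.
  Alder: +90 → 90 < 100
No further defaults.

Alder, Ivory, Norton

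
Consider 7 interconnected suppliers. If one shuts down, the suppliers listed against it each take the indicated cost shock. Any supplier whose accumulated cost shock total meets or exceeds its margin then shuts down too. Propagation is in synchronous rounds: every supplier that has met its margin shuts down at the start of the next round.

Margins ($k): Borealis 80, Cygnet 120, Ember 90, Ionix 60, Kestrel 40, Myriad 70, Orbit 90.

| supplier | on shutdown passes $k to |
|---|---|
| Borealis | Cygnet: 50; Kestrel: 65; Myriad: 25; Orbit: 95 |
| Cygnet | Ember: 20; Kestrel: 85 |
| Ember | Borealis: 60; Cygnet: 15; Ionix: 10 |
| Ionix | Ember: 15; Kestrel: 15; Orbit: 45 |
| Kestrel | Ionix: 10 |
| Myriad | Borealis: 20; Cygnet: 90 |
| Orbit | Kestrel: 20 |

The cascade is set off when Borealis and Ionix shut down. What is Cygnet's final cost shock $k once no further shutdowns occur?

50

Round 1 — Borealis, Ionix shut down (initial).
  Cygnet: +50 → 50 < 120
  Ember: +15 → 15 < 90
  Kestrel: +65+15 → 80 ≥ 40
  Myriad: +25 → 25 < 70
  Orbit: +95+45 → 140 ≥ 90
Round 2 — Kestrel, Orbit shut down.
No further shutdowns.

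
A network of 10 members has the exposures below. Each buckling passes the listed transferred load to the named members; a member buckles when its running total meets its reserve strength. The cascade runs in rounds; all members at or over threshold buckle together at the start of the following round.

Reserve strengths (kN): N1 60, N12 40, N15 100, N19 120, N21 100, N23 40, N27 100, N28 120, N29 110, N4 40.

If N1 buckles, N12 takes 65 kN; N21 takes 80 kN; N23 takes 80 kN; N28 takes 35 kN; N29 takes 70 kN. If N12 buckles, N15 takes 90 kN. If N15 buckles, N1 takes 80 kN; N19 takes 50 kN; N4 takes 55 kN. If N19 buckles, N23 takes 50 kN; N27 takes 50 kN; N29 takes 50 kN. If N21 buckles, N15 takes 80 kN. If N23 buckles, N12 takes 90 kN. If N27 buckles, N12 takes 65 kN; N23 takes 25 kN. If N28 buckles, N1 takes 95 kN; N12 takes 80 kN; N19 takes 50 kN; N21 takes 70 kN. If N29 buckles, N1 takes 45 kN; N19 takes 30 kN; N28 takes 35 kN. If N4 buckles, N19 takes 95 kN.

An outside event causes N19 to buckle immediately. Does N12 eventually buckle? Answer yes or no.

Round 1 — N19 buckles (initial).
  N23: +50 → 50 ≥ 40
  N27: +50 → 50 < 100
  N29: +50 → 50 < 110
Round 2 — N23 buckles.
  N12: +90 → 90 ≥ 40
Round 3 — N12 buckles.
  N15: +90 → 90 < 100
No further bucklings.

yes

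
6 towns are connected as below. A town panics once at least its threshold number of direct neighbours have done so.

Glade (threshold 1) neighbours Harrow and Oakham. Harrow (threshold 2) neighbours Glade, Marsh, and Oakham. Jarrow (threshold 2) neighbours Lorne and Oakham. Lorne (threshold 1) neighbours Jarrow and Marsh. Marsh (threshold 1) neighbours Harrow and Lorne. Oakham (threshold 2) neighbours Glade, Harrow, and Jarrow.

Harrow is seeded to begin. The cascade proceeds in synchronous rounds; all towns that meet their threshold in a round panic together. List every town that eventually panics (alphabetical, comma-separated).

Round 1 — Harrow panics (initial).
Round 2 — checking thresholds:
  Glade: 1 of 2 neighbours ≥ 1, panics.
  Marsh: 1 of 2 neighbours ≥ 1, panics.
  Oakham: 1 of 3 neighbours < 2, holds.
Round 3 — checking thresholds:
  Lorne: 1 of 2 neighbours ≥ 1, panics.
  Oakham: 2 of 3 neighbours ≥ 2, panics.
Round 4 — checking thresholds:
  Jarrow: 2 of 2 neighbours ≥ 2, panics.
Round 5 — no new panics; cascade stops.

Glade, Harrow, Jarrow, Lorne, Marsh, Oakham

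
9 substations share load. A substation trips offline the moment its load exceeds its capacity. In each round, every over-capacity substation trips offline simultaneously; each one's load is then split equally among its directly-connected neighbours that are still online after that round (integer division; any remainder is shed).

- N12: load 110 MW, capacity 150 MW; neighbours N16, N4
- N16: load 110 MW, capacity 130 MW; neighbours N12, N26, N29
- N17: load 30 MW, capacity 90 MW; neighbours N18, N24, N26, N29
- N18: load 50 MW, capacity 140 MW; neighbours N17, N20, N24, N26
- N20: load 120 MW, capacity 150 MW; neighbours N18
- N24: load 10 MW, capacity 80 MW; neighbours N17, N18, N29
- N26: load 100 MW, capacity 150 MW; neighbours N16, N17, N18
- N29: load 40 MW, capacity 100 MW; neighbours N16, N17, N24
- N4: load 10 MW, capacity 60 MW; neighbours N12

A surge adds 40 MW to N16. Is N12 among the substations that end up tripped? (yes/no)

Round 1 — N16 at 150 > 130. N16 trips offline.
  N16 sheds 150 MW to N12, N26, N29: 50 each.
    N12: 110+50 = 160 > 150
    N26: 100+50 = 150 ≤ 150
    N29: 40+50 = 90 ≤ 100
Round 2 — N12 trips offline.
  N12 sheds 160 MW to N4: 160 each.
    N4: 10+160 = 170 > 60
Round 3 — N4 trips offline.
  N4 sheds 170 MW: no online neighbours, lost.
No further trips.

yes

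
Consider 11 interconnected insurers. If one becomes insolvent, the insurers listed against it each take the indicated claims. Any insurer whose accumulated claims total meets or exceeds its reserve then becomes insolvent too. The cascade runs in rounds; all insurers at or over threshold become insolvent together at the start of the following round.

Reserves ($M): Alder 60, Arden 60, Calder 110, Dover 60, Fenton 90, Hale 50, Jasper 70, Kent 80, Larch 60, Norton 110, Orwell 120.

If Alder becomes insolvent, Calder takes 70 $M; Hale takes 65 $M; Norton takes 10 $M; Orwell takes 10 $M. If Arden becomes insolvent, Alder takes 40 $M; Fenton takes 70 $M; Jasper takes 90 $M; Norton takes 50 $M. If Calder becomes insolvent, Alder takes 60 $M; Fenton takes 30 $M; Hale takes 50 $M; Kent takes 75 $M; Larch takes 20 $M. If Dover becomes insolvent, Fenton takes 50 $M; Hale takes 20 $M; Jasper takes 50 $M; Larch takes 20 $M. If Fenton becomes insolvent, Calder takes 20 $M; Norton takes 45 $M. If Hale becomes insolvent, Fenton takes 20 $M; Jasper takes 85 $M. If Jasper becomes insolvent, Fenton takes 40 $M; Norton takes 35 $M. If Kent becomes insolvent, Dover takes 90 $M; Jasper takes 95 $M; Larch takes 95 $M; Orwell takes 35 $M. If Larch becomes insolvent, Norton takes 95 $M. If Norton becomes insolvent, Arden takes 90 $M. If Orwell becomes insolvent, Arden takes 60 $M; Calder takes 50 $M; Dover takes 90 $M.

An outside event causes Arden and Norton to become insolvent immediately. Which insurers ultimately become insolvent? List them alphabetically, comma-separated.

Arden, Fenton, Jasper, Norton

Round 1 — Arden, Norton become insolvent (initial).
  Alder: +40 → 40 < 60
  Fenton: +70 → 70 < 90
  Jasper: +90 → 90 ≥ 70
Round 2 — Jasper becomes insolvent.
  Fenton: +40 → 110 ≥ 90
Round 3 — Fenton becomes insolvent.
  Calder: +20 → 20 < 110
No further insolvencies.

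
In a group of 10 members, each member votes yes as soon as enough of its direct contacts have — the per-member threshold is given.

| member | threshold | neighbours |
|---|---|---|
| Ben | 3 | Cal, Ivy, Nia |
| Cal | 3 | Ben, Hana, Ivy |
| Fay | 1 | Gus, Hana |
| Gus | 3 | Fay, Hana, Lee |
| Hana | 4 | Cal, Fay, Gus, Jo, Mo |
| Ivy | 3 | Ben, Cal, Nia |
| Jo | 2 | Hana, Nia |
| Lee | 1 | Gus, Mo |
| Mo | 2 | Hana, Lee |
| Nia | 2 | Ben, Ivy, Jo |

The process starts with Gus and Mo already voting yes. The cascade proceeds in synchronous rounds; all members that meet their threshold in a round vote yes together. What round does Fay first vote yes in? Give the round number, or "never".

Round 1 — Gus, Mo vote yes (initial).
Round 2 — checking thresholds:
  Fay: 1 of 2 neighbours ≥ 1, votes yes.
  Hana: 2 of 5 neighbours < 4, below threshold.
  Lee: 2 of 2 neighbours ≥ 1, votes yes.
Round 3 — no new yes votes; cascade stops.

2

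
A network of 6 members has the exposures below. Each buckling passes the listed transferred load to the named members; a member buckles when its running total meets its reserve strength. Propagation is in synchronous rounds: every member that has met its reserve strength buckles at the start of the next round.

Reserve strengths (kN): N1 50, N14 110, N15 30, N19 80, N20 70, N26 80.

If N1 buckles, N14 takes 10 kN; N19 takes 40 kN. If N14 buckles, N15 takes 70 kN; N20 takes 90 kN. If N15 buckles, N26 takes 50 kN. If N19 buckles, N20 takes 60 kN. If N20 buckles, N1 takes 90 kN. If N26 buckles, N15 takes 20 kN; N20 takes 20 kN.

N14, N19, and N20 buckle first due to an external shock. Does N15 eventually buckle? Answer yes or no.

Round 1 — N14, N19, N20 buckle (initial).
  N1: +90 → 90 ≥ 50
  N15: +70 → 70 ≥ 30
Round 2 — N1, N15 buckle.
  N26: +50 → 50 < 80
No further bucklings.

yes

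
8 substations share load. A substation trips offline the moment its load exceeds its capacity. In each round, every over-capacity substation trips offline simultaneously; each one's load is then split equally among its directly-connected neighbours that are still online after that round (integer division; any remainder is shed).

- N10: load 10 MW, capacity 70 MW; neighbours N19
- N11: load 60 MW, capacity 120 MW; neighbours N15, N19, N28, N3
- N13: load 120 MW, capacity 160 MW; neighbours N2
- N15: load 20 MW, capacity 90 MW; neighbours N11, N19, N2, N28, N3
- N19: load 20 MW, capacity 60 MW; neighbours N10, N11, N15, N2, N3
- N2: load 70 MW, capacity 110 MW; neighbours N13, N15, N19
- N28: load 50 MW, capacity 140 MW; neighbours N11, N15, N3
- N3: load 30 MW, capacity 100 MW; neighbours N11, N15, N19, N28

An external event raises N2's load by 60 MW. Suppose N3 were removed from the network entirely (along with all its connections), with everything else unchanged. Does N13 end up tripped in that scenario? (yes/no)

With N3 removed:
Round 1 — N2 at 130 > 110. N2 trips offline.
  N2 sheds 130 MW to N13, N15, N19: 43 each (1 lost).
    N13: 120+43 = 163 > 160
    N15: 20+43 = 63 ≤ 90
    N19: 20+43 = 63 > 60
Round 2 — N13, N19 trip offline.
  N13 sheds 163 MW: no online neighbours, lost.
  N19 sheds 63 MW to N10, N11, N15: 21 each.
    N10: 10+21 = 31 ≤ 70
    N11: 60+21 = 81 ≤ 120
    N15: 63+21 = 84 ≤ 90
No further trips.

yes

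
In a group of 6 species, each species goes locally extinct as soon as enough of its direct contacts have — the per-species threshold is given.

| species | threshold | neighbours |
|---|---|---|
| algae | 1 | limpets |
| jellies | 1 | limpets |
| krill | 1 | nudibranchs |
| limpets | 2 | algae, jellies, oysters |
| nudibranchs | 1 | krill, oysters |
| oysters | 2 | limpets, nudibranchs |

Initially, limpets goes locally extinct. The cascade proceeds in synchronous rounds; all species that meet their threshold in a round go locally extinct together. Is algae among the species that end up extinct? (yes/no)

Round 1 — limpets goes locally extinct (initial).
Round 2 — checking thresholds:
  algae: 1 of 1 neighbours ≥ 1, goes locally extinct.
  jellies: 1 of 1 neighbours ≥ 1, goes locally extinct.
  oysters: 1 of 2 neighbours < 2, below threshold.
Round 3 — no new extinctions; cascade stops.

yes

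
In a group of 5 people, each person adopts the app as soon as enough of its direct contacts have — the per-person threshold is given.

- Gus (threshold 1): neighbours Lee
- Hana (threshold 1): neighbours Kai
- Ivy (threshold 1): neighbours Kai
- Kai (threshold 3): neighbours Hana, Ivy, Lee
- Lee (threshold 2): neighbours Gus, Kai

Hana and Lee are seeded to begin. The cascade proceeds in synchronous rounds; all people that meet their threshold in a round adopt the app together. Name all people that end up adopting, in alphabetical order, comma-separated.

Gus, Hana, Lee

Round 1 — Hana, Lee adopt the app (initial).
Round 2 — checking thresholds:
  Gus: 1 of 1 neighbours ≥ 1, adopts the app.
  Kai: 2 of 3 neighbours < 3, holds.
Round 3 — no new adoptions; cascade stops.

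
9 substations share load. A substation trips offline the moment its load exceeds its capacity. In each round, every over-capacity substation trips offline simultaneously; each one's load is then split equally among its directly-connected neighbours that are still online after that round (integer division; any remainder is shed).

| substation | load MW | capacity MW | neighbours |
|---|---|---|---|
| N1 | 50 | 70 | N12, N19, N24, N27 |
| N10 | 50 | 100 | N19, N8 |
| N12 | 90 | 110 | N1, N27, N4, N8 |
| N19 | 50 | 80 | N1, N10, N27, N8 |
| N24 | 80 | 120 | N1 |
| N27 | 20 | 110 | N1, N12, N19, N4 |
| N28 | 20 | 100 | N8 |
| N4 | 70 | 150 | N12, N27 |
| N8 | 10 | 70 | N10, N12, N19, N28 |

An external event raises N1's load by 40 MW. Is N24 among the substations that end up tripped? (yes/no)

Round 1 — N1 at 90 > 70. N1 trips offline.
  N1 sheds 90 MW to N12, N19, N24, N27: 22 each (2 lost).
    N12: 90+22 = 112 > 110
    N19: 50+22 = 72 ≤ 80
    N24: 80+22 = 102 ≤ 120
    N27: 20+22 = 42 ≤ 110
Round 2 — N12 trips offline.
  N12 sheds 112 MW to N27, N4, N8: 37 each (1 lost).
    N27: 42+37 = 79 ≤ 110
    N4: 70+37 = 107 ≤ 150
    N8: 10+37 = 47 ≤ 70
No further trips.

no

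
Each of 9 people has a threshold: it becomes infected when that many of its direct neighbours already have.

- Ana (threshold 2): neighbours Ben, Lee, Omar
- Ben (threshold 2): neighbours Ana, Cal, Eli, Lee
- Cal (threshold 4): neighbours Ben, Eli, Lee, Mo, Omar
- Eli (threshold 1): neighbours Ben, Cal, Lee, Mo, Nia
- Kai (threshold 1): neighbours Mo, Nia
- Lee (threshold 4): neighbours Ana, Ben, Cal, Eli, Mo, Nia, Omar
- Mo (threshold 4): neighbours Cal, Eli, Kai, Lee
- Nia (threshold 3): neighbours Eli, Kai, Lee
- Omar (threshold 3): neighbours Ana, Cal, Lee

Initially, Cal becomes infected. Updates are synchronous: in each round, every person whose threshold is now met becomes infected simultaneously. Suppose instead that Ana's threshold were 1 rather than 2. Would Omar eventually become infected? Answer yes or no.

yes

With Ana's threshold at 1:
Round 1 — Cal becomes infected (initial).
Round 2 — checking thresholds:
  Ben: 1 of 4 neighbours < 2, below threshold.
  Eli: 1 of 5 neighbours ≥ 1, becomes infected.
  Lee: 1 of 7 neighbours < 4, below threshold.
  Mo: 1 of 4 neighbours < 4, below threshold.
  Omar: 1 of 3 neighbours < 3, below threshold.
Round 3 — checking thresholds:
  Ben: 2 of 4 neighbours ≥ 2, becomes infected.
  Lee: 2 of 7 neighbours < 4, below threshold.
  Mo: 2 of 4 neighbours < 4, below threshold.
  Nia: 1 of 3 neighbours < 3, below threshold.
  Omar: 1 of 3 neighbours < 3, below threshold.
Round 4 — checking thresholds:
  Ana: 1 of 3 neighbours ≥ 1, becomes infected.
  Lee: 3 of 7 neighbours < 4, below threshold.
  Mo: 2 of 4 neighbours < 4, below threshold.
  Nia: 1 of 3 neighbours < 3, below threshold.
  Omar: 1 of 3 neighbours < 3, below threshold.
Round 5 — checking thresholds:
  Lee: 4 of 7 neighbours ≥ 4, becomes infected.
  Mo: 2 of 4 neighbours < 4, below threshold.
  Nia: 1 of 3 neighbours < 3, below threshold.
  Omar: 2 of 3 neighbours < 3, below threshold.
Round 6 — checking thresholds:
  Mo: 3 of 4 neighbours < 4, below threshold.
  Nia: 2 of 3 neighbours < 3, below threshold.
  Omar: 3 of 3 neighbours ≥ 3, becomes infected.
Round 7 — no new infections; cascade stops.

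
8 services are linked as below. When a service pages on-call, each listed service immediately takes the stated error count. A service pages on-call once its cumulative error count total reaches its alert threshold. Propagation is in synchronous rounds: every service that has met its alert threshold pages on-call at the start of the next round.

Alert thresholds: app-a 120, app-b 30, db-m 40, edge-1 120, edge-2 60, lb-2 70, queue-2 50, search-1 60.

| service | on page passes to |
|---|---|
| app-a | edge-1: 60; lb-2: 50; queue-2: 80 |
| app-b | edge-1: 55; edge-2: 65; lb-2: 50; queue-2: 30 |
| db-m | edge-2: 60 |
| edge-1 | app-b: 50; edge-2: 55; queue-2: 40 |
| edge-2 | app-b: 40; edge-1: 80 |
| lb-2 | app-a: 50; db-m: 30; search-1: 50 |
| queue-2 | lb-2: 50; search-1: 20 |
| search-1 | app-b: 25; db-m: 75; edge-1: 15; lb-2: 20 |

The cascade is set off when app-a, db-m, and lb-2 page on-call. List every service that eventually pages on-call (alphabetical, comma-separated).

Round 1 — app-a, db-m, lb-2 page on-call (initial).
  edge-1: +60 → 60 < 120
  edge-2: +60 → 60 ≥ 60
  queue-2: +80 → 80 ≥ 50
  search-1: +50 → 50 < 60
Round 2 — edge-2, queue-2 page on-call.
  app-b: +40 → 40 ≥ 30
  edge-1: +80 → 140 ≥ 120
  search-1: +20 → 70 ≥ 60
Round 3 — app-b, edge-1, search-1 page on-call.
No further pages.

app-a, app-b, db-m, edge-1, edge-2, lb-2, queue-2, search-1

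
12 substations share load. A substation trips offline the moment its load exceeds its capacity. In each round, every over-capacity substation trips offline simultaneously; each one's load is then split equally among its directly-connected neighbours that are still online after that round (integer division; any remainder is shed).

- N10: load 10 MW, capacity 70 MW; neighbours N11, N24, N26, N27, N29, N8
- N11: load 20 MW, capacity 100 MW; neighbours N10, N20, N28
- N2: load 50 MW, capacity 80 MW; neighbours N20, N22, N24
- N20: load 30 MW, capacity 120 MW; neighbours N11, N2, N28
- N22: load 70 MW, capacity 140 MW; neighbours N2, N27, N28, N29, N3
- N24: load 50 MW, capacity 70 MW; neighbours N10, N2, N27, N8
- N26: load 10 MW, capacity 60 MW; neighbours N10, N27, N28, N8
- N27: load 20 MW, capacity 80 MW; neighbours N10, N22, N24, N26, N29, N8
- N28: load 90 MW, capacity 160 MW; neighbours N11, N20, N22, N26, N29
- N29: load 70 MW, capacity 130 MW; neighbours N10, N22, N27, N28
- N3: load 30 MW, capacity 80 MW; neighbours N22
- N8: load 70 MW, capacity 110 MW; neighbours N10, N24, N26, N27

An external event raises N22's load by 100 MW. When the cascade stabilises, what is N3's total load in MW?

64

Round 1 — N22 at 170 > 140. N22 trips offline.
  N22 sheds 170 MW to N2, N27, N28, N29, N3: 34 each.
    N2: 50+34 = 84 > 80
    N27: 20+34 = 54 ≤ 80
    N28: 90+34 = 124 ≤ 160
    N29: 70+34 = 104 ≤ 130
    N3: 30+34 = 64 ≤ 80
Round 2 — N2 trips offline.
  N2 sheds 84 MW to N20, N24: 42 each.
    N20: 30+42 = 72 ≤ 120
    N24: 50+42 = 92 > 70
Round 3 — N24 trips offline.
  N24 sheds 92 MW to N10, N27, N8: 30 each (2 lost).
    N10: 10+30 = 40 ≤ 70
    N27: 54+30 = 84 > 80
    N8: 70+30 = 100 ≤ 110
Round 4 — N27 trips offline.
  N27 sheds 84 MW to N10, N26, N29, N8: 21 each.
    N10: 40+21 = 61 ≤ 70
    N26: 10+21 = 31 ≤ 60
    N29: 104+21 = 125 ≤ 130
    N8: 100+21 = 121 > 110
Round 5 — N8 trips offline.
  N8 sheds 121 MW to N10, N26: 60 each (1 lost).
    N10: 61+60 = 121 > 70
    N26: 31+60 = 91 > 60
Round 6 — N10, N26 trip offline.
  N10 sheds 121 MW to N11, N29: 60 each (1 lost).
    N11: 20+60 = 80 ≤ 100
    N29: 125+60 = 185 > 130
  N26 sheds 91 MW to N28: 91 each.
    N28: 124+91 = 215 > 160
Round 7 — N28, N29 trip offline.
  N28 sheds 215 MW to N11, N20: 107 each (1 lost).
    N11: 80+107 = 187 > 100
    N20: 72+107 = 179 > 120
  N29 sheds 185 MW: no online neighbours, lost.
Round 8 — N11, N20 trip offline.
  N11 sheds 187 MW: no online neighbours, lost.
  N20 sheds 179 MW: no online neighbours, lost.
No further trips.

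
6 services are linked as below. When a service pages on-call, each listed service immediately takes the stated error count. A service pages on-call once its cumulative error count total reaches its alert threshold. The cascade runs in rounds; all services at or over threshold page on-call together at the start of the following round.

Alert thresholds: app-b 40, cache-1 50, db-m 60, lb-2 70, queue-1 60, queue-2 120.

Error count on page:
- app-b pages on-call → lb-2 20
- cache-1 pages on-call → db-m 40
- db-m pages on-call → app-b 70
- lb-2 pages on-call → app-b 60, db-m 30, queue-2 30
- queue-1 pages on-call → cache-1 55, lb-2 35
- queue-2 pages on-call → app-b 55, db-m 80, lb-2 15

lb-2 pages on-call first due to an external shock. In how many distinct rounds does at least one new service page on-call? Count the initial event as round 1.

Round 1 — lb-2 pages on-call (initial).
  app-b: +60 → 60 ≥ 40
  db-m: +30 → 30 < 60
  queue-2: +30 → 30 < 120
Round 2 — app-b pages on-call.
No further pages.

2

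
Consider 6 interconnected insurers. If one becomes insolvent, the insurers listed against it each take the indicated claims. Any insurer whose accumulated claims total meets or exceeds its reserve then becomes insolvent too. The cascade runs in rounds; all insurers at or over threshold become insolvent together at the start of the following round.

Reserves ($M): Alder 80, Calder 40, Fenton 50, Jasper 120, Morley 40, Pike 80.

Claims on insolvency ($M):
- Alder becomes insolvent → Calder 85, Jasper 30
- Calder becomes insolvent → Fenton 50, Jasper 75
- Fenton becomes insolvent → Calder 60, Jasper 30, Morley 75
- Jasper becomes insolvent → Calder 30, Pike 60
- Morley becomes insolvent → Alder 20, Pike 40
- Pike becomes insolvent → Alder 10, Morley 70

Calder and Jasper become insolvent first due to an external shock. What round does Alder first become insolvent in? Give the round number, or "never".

never

Round 1 — Calder, Jasper become insolvent (initial).
  Fenton: +50 → 50 ≥ 50
  Pike: +60 → 60 < 80
Round 2 — Fenton becomes insolvent.
  Morley: +75 → 75 ≥ 40
Round 3 — Morley becomes insolvent.
  Alder: +20 → 20 < 80
  Pike: +40 → 100 ≥ 80
Round 4 — Pike becomes insolvent.
  Alder: +10 → 30 < 80
No further insolvencies.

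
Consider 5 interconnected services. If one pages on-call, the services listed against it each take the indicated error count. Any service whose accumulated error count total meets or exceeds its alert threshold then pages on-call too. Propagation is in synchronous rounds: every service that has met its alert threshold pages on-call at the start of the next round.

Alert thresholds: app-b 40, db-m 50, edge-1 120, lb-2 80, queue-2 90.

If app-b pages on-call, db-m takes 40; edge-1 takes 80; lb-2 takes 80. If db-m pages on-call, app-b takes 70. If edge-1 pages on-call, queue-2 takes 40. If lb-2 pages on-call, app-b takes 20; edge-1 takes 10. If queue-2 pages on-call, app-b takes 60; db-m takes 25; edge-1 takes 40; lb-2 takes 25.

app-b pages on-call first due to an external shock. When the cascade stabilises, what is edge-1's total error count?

Round 1 — app-b pages on-call (initial).
  db-m: +40 → 40 < 50
  edge-1: +80 → 80 < 120
  lb-2: +80 → 80 ≥ 80
Round 2 — lb-2 pages on-call.
  edge-1: +10 → 90 < 120
No further pages.

90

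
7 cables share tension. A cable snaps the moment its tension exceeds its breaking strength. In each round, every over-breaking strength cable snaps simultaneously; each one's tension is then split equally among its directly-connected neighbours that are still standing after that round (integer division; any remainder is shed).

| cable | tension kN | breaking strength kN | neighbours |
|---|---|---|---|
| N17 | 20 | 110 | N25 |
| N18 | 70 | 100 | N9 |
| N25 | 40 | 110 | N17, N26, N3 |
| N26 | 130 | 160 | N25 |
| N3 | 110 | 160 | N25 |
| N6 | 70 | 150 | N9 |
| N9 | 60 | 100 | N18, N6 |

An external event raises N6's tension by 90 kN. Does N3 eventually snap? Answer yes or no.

Round 1 — N6 at 160 > 150. N6 snaps.
  N6 sheds 160 kN to N9: 160 each.
    N9: 60+160 = 220 > 100
Round 2 — N9 snaps.
  N9 sheds 220 kN to N18: 220 each.
    N18: 70+220 = 290 > 100
Round 3 — N18 snaps.
  N18 sheds 290 kN: no online neighbours, lost.
No further breaks.

no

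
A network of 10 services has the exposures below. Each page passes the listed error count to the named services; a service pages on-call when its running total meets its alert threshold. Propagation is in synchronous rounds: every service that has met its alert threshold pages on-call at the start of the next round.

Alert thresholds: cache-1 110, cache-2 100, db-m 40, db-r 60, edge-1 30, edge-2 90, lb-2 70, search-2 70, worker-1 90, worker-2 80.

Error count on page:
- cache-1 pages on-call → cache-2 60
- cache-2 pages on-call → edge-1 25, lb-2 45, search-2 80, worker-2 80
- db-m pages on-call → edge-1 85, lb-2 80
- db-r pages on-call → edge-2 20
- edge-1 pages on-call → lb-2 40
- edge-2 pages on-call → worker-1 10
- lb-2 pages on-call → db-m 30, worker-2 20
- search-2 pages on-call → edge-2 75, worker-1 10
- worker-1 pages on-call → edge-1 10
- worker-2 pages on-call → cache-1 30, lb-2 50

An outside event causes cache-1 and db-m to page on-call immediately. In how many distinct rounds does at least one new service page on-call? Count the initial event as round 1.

Round 1 — cache-1, db-m page on-call (initial).
  cache-2: +60 → 60 < 100
  edge-1: +85 → 85 ≥ 30
  lb-2: +80 → 80 ≥ 70
Round 2 — edge-1, lb-2 page on-call.
  worker-2: +20 → 20 < 80
No further pages.

2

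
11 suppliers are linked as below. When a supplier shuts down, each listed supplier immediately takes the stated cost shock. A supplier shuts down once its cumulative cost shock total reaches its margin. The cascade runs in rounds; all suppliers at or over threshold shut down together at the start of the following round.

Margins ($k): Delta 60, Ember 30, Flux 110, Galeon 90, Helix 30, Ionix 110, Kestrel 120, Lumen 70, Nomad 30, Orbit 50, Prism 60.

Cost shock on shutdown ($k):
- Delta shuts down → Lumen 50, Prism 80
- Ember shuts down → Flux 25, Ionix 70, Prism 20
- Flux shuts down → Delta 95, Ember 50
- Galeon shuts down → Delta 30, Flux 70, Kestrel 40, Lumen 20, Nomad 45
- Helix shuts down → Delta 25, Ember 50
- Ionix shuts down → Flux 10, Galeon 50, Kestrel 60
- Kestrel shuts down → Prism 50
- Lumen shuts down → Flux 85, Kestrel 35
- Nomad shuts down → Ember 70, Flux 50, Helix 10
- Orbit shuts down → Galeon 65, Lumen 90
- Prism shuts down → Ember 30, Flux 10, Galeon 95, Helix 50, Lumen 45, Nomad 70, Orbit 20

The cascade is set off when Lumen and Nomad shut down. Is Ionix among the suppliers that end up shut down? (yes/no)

no

Round 1 — Lumen, Nomad shut down (initial).
  Ember: +70 → 70 ≥ 30
  Flux: +85+50 → 135 ≥ 110
  Helix: +10 → 10 < 30
  Kestrel: +35 → 35 < 120
Round 2 — Ember, Flux shut down.
  Delta: +95 → 95 ≥ 60
  Ionix: +70 → 70 < 110
  Prism: +20 → 20 < 60
Round 3 — Delta shuts down.
  Prism: +80 → 100 ≥ 60
Round 4 — Prism shuts down.
  Galeon: +95 → 95 ≥ 90
  Helix: +50 → 60 ≥ 30
  Orbit: +20 → 20 < 50
Round 5 — Galeon, Helix shut down.
  Kestrel: +40 → 75 < 120
No further shutdowns.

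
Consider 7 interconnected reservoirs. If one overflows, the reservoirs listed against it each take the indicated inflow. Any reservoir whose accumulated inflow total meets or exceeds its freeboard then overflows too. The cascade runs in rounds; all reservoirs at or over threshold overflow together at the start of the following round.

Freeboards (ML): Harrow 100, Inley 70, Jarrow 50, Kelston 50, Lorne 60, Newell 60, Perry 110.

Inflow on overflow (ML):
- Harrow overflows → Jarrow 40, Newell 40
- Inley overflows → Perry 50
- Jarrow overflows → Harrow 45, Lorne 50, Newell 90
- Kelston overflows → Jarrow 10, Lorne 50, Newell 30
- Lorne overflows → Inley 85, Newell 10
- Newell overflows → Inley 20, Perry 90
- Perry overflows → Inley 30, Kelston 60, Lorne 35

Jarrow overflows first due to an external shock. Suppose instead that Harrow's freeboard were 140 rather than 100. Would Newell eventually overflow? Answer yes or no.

With Harrow's freeboard at 140:
Round 1 — Jarrow overflows (initial).
  Harrow: +45 → 45 < 140
  Lorne: +50 → 50 < 60
  Newell: +90 → 90 ≥ 60
Round 2 — Newell overflows.
  Inley: +20 → 20 < 70
  Perry: +90 → 90 < 110
No further overflows.

yes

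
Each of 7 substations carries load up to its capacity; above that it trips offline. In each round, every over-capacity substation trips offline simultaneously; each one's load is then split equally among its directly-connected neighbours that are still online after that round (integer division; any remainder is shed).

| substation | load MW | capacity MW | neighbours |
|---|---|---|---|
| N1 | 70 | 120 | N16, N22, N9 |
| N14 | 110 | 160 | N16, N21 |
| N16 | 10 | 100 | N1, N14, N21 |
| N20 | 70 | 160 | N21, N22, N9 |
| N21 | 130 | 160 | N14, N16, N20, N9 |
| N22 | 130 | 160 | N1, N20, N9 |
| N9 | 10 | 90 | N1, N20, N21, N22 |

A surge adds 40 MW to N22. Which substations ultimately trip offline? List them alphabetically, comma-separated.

N1, N14, N16, N20, N21, N22, N9

Round 1 — N22 at 170 > 160. N22 trips offline.
  N22 sheds 170 MW to N1, N20, N9: 56 each (2 lost).
    N1: 70+56 = 126 > 120
    N20: 70+56 = 126 ≤ 160
    N9: 10+56 = 66 ≤ 90
Round 2 — N1 trips offline.
  N1 sheds 126 MW to N16, N9: 63 each.
    N16: 10+63 = 73 ≤ 100
    N9: 66+63 = 129 > 90
Round 3 — N9 trips offline.
  N9 sheds 129 MW to N20, N21: 64 each (1 lost).
    N20: 126+64 = 190 > 160
    N21: 130+64 = 194 > 160
Round 4 — N20, N21 trip offline.
  N20 sheds 190 MW: no online neighbours, lost.
  N21 sheds 194 MW to N14, N16: 97 each.
    N14: 110+97 = 207 > 160
    N16: 73+97 = 170 > 100
Round 5 — N14, N16 trip offline.
  N14 sheds 207 MW: no online neighbours, lost.
  N16 sheds 170 MW: no online neighbours, lost.
No further trips.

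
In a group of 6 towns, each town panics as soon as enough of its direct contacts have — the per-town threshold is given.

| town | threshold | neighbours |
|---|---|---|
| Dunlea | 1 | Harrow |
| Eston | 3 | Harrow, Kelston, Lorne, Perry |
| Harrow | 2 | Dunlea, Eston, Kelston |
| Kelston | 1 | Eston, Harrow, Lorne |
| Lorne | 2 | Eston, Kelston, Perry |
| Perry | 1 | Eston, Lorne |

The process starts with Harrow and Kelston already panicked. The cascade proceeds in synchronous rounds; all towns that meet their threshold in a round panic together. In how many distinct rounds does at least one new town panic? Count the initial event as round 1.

2

Round 1 — Harrow, Kelston panic (initial).
Round 2 — checking thresholds:
  Dunlea: 1 of 1 neighbours ≥ 1, panics.
  Eston: 2 of 4 neighbours < 3, below threshold.
  Lorne: 1 of 3 neighbours < 2, below threshold.
Round 3 — no new panics; cascade stops.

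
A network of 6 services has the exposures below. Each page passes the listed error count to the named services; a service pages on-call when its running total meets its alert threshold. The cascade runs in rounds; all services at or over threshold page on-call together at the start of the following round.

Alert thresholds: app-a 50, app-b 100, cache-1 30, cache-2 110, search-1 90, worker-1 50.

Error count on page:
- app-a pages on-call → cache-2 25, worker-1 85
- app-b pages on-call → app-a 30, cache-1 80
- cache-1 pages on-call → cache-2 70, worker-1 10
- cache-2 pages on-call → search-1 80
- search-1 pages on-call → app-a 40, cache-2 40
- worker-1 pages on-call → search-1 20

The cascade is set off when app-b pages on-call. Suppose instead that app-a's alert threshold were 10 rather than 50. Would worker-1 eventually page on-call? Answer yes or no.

With app-a's alert threshold at 10:
Round 1 — app-b pages on-call (initial).
  app-a: +30 → 30 ≥ 10
  cache-1: +80 → 80 ≥ 30
Round 2 — app-a, cache-1 page on-call.
  cache-2: +25+70 → 95 < 110
  worker-1: +85+10 → 95 ≥ 50
Round 3 — worker-1 pages on-call.
  search-1: +20 → 20 < 90
No further pages.

yes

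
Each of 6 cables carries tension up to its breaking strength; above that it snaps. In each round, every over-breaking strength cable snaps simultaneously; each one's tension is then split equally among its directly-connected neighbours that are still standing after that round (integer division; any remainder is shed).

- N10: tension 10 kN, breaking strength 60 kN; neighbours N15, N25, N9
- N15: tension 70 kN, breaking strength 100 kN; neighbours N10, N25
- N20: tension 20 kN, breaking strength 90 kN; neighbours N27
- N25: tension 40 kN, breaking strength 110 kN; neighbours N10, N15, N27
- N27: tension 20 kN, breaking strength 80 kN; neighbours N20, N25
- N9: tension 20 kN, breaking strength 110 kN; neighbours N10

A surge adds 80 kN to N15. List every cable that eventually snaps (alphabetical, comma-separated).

Round 1 — N15 at 150 > 100. N15 snaps.
  N15 sheds 150 kN to N10, N25: 75 each.
    N10: 10+75 = 85 > 60
    N25: 40+75 = 115 > 110
Round 2 — N10, N25 snap.
  N10 sheds 85 kN to N9: 85 each.
    N9: 20+85 = 105 ≤ 110
  N25 sheds 115 kN to N27: 115 each.
    N27: 20+115 = 135 > 80
Round 3 — N27 snaps.
  N27 sheds 135 kN to N20: 135 each.
    N20: 20+135 = 155 > 90
Round 4 — N20 snaps.
  N20 sheds 155 kN: no online neighbours, lost.
No further breaks.

N10, N15, N20, N25, N27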